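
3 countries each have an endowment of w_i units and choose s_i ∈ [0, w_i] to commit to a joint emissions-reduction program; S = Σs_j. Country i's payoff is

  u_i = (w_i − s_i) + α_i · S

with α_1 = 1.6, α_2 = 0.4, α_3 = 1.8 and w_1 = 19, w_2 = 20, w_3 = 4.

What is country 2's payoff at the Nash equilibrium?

29.2

∂u_i/∂s_i = α_i − 1, so country i contributes w_i if α_i > 1, else 0.
α_i > 1 for i ∈ {1, 3}; NE contributions (19, 0, 4), S = 23.
u_2 = (20 − 0) + 0.4·23 = 29.2.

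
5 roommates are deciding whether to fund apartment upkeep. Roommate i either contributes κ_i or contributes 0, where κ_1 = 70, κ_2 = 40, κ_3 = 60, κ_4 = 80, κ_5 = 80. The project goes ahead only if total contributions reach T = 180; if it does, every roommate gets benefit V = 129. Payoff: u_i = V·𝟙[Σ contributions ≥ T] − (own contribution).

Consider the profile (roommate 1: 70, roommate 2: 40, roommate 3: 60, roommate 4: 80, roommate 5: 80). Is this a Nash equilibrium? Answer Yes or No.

Total = 330 ≥ 180: provided.
Roommate 1 (pledges 70, payoff 59): dropping to 0 → total 260, payoff 129. Profitable deviation.

No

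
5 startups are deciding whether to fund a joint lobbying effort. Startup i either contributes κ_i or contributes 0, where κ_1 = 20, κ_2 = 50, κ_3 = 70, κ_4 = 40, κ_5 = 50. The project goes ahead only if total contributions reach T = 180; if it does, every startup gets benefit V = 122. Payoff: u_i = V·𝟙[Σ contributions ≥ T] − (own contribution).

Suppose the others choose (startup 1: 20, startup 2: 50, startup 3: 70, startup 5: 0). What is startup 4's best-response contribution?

Others' total = 140. Contributing 40 brings total to 180 ≥ 180: gain V − κ_4 = 82.
Best response: 40.

40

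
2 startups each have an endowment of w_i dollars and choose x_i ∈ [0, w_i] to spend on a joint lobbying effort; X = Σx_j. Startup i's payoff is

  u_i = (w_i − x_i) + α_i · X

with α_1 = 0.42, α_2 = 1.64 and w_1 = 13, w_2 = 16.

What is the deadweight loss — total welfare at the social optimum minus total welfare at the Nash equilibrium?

∂u_i/∂x_i = α_i − 1, so startup i contributes w_i if α_i > 1, else 0.
α_i > 1 for i ∈ {2}; NE contributions (0, 16), X = 16.
W^NE = Σw_i − X^NE + (Σα_i)·X^NE = 29 + 1.06·16 = 45.96.
Planner: ∂(Σu_j)/∂x_i = Σα_j − 1 = 1.06 > 0, so everyone contributes w_i; X^SO = 29, W^SO = 29 + 1.06·29 = 59.74.
Deadweight loss = 13.78.

13.78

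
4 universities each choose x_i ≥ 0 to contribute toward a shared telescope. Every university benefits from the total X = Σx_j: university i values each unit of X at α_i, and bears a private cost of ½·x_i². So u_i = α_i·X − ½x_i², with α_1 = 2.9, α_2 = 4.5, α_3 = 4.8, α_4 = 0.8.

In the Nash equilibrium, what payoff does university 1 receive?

33.495

University i's FOC: ∂u_i/∂x_i = α_i − x_i = 0, so x_i* = α_i.
NE contributions = (2.9, 4.5, 4.8, 0.8); X = 13.
u_1 = α_1·X − ½·(x_1)² = 2.9·13 − ½·2.9² = 33.495.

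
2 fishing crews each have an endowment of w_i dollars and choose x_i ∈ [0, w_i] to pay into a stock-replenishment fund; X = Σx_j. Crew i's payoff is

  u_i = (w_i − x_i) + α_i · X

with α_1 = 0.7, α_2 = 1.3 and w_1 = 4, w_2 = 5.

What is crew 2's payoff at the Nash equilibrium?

6.5

∂u_i/∂x_i = α_i − 1, so crew i contributes w_i if α_i > 1, else 0.
α_i > 1 for i ∈ {2}; NE contributions (0, 5), X = 5.
u_2 = (5 − 5) + 1.3·5 = 6.5.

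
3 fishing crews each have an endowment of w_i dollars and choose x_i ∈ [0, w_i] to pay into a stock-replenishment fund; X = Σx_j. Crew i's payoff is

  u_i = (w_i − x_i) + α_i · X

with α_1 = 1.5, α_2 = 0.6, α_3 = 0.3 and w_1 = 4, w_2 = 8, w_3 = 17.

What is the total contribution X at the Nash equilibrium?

4

∂u_i/∂x_i = α_i − 1, so crew i contributes w_i if α_i > 1, else 0.
α_i > 1 for i ∈ {1}; NE contributions (4, 0, 0), X = 4.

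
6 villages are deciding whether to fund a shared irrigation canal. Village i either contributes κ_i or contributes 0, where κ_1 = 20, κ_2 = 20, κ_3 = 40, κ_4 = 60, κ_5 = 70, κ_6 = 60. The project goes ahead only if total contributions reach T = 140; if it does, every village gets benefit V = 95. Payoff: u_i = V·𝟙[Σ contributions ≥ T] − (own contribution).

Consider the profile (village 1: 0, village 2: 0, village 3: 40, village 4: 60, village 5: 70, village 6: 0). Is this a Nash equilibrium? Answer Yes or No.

Yes

Total = 170 ≥ 140: provided.
Village 1 (pledges 0, payoff 95): pledging 20 → total 190, payoff 75. No gain.
Village 2 (pledges 0, payoff 95): pledging 20 → total 190, payoff 75. No gain.
Village 3 (pledges 40, payoff 55): dropping to 0 → total 130, payoff 0. No gain.
Village 4 (pledges 60, payoff 35): dropping to 0 → total 110, payoff 0. No gain.
Village 5 (pledges 70, payoff 25): dropping to 0 → total 100, payoff 0. No gain.
Village 6 (pledges 0, payoff 95): pledging 60 → total 230, payoff 35. No gain.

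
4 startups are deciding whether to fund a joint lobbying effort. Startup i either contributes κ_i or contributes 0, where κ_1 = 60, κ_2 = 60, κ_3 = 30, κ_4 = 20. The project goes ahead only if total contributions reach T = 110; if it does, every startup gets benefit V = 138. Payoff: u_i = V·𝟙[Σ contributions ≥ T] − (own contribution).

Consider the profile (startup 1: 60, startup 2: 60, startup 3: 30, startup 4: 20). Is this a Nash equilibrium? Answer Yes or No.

Total = 170 ≥ 110: provided.
Startup 1 (pledges 60, payoff 78): dropping to 0 → total 110, payoff 138. Profitable deviation.

No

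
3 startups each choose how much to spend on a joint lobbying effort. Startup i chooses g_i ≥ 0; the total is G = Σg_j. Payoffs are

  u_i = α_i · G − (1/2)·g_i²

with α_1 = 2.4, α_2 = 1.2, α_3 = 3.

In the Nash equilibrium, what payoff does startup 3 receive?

Startup i's FOC: ∂u_i/∂g_i = α_i − g_i = 0, so g_i* = α_i.
NE contributions = (2.4, 1.2, 3); G = 6.6.
u_3 = α_3·G − ½·(g_3)² = 3·6.6 − ½·3² = 15.3.

15.3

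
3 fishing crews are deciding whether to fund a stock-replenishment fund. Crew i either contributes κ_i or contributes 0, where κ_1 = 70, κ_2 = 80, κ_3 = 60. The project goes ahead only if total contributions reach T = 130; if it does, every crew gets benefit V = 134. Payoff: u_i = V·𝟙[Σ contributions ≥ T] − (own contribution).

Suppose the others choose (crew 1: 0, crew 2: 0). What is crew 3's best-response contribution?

Others' total = 0. Even contributing 60 gives 60 < 130: no benefit either way.
Best response: 0.

0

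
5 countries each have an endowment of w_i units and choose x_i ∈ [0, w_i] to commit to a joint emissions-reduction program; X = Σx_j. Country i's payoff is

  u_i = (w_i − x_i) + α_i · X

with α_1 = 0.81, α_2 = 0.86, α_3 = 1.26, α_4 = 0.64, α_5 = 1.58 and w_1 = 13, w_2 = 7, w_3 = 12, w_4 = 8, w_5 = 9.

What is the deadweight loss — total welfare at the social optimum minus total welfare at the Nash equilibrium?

116.2

∂u_i/∂x_i = α_i − 1, so country i contributes w_i if α_i > 1, else 0.
α_i > 1 for i ∈ {3, 5}; NE contributions (0, 0, 12, 0, 9), X = 21.
W^NE = Σw_i − X^NE + (Σα_i)·X^NE = 49 + 4.15·21 = 136.15.
Planner: ∂(Σu_j)/∂x_i = Σα_j − 1 = 4.15 > 0, so everyone contributes w_i; X^SO = 49, W^SO = 49 + 4.15·49 = 252.35.
Deadweight loss = 116.2.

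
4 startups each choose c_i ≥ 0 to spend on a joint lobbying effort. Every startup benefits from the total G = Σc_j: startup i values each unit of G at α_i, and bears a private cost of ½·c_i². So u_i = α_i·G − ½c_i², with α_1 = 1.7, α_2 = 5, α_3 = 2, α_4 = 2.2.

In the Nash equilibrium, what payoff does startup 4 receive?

21.56

Startup i's FOC: ∂u_i/∂c_i = α_i − c_i = 0, so c_i* = α_i.
NE contributions = (1.7, 5, 2, 2.2); G = 10.9.
u_4 = α_4·G − ½·(c_4)² = 2.2·10.9 − ½·2.2² = 21.56.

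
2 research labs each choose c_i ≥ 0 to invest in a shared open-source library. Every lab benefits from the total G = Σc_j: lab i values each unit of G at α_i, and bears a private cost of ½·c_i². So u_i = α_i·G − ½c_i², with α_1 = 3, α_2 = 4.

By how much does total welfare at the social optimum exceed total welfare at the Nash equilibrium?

Lab i's FOC: ∂u_i/∂c_i = α_i − c_i = 0, so c_i* = α_i.
NE contributions = (3, 4); G = 7.
W^NE = (Σα)·G − ½Σα_i² = 7² − ½·25 = 36.5.
Planner sets c_i = Σα_j = 7 for every i, so G^SO = 2·7 = 14.
W^SO = (Σα)·G^SO − ½·2·(Σα)² = (2/2)·7² = 49.
Deadweight loss = W^SO − W^NE = 12.5.

12.5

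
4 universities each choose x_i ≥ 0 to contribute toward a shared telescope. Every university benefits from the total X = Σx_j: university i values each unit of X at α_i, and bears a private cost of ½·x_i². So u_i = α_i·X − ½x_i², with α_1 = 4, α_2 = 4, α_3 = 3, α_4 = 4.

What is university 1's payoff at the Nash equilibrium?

University i's FOC: ∂u_i/∂x_i = α_i − x_i = 0, so x_i* = α_i.
NE contributions = (4, 4, 3, 4); X = 15.
u_1 = α_1·X − ½·(x_1)² = 4·15 − ½·4² = 52.

52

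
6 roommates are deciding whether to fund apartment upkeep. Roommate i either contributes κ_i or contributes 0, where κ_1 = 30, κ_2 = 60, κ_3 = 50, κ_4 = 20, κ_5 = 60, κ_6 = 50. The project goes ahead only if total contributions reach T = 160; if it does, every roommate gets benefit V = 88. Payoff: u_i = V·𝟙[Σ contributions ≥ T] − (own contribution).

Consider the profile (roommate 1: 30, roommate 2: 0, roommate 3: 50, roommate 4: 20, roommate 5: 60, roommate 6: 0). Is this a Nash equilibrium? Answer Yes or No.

Yes

Total = 160 ≥ 160: provided.
Roommate 1 (pledges 30, payoff 58): dropping to 0 → total 130, payoff 0. No gain.
Roommate 2 (pledges 0, payoff 88): pledging 60 → total 220, payoff 28. No gain.
Roommate 3 (pledges 50, payoff 38): dropping to 0 → total 110, payoff 0. No gain.
Roommate 4 (pledges 20, payoff 68): dropping to 0 → total 140, payoff 0. No gain.
Roommate 5 (pledges 60, payoff 28): dropping to 0 → total 100, payoff 0. No gain.
Roommate 6 (pledges 0, payoff 88): pledging 50 → total 210, payoff 38. No gain.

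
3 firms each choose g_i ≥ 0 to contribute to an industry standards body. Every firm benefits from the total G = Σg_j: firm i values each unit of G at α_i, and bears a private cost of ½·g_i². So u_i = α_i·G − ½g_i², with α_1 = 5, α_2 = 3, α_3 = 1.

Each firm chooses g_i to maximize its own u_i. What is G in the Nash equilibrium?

Firm i's FOC: ∂u_i/∂g_i = α_i − g_i = 0, so g_i* = α_i.
NE contributions = (5, 3, 1); G = 9.

9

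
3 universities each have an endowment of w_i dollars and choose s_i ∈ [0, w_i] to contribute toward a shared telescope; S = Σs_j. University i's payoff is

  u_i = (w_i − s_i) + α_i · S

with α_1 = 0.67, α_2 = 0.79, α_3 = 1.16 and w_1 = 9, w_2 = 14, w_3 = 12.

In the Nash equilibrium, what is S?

12

∂u_i/∂s_i = α_i − 1, so university i contributes w_i if α_i > 1, else 0.
α_i > 1 for i ∈ {3}; NE contributions (0, 0, 12), S = 12.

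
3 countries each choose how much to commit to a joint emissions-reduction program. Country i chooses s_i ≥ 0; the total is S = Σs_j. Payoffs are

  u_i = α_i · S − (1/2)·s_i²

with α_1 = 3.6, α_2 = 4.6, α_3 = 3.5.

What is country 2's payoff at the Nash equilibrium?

43.24

Country i's FOC: ∂u_i/∂s_i = α_i − s_i = 0, so s_i* = α_i.
NE contributions = (3.6, 4.6, 3.5); S = 11.7.
u_2 = α_2·S − ½·(s_2)² = 4.6·11.7 − ½·4.6² = 43.24.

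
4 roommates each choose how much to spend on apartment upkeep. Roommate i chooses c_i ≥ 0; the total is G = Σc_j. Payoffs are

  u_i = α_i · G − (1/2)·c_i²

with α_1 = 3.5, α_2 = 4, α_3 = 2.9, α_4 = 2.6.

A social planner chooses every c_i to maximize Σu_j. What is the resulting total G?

52

Planner FOC: ∂(Σu_j)/∂c_i = (Σα_j) − c_i = 0, so c_i^SO = Σα_j = 13 for every i; G^SO = 52.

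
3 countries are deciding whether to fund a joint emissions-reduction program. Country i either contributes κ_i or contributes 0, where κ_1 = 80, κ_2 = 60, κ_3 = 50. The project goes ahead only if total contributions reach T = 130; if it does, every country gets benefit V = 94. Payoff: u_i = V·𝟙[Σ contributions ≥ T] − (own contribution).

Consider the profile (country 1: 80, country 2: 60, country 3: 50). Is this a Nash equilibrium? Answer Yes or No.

Total = 190 ≥ 130: provided.
Country 1 (pledges 80, payoff 14): dropping to 0 → total 110, payoff 0. No gain.
Country 2 (pledges 60, payoff 34): dropping to 0 → total 130, payoff 94. Profitable deviation.

No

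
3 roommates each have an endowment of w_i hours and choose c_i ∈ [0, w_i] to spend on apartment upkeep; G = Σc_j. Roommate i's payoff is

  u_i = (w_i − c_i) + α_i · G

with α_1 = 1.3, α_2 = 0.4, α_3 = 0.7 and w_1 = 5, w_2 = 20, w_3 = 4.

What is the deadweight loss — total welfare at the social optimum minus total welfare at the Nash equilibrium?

∂u_i/∂c_i = α_i − 1, so roommate i contributes w_i if α_i > 1, else 0.
α_i > 1 for i ∈ {1}; NE contributions (5, 0, 0), G = 5.
W^NE = Σw_i − G^NE + (Σα_i)·G^NE = 29 + 1.4·5 = 36.
Planner: ∂(Σu_j)/∂c_i = Σα_j − 1 = 1.4 > 0, so everyone contributes w_i; G^SO = 29, W^SO = 29 + 1.4·29 = 69.6.
Deadweight loss = 33.6.

33.6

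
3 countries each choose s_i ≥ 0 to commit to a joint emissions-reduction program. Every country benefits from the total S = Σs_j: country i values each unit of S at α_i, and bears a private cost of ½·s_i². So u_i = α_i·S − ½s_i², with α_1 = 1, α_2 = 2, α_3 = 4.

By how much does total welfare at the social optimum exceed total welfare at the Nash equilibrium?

35

Country i's FOC: ∂u_i/∂s_i = α_i − s_i = 0, so s_i* = α_i.
NE contributions = (1, 2, 4); S = 7.
W^NE = (Σα)·S − ½Σα_i² = 7² − ½·21 = 38.5.
Planner sets s_i = Σα_j = 7 for every i, so S^SO = 3·7 = 21.
W^SO = (Σα)·S^SO − ½·3·(Σα)² = (3/2)·7² = 73.5.
Deadweight loss = W^SO − W^NE = 35.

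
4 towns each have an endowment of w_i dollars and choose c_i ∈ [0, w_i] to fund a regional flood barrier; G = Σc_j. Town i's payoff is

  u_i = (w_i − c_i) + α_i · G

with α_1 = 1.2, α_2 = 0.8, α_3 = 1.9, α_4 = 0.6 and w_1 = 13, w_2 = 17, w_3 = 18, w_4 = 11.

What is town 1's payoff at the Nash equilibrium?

37.2

∂u_i/∂c_i = α_i − 1, so town i contributes w_i if α_i > 1, else 0.
α_i > 1 for i ∈ {1, 3}; NE contributions (13, 0, 18, 0), G = 31.
u_1 = (13 − 13) + 1.2·31 = 37.2.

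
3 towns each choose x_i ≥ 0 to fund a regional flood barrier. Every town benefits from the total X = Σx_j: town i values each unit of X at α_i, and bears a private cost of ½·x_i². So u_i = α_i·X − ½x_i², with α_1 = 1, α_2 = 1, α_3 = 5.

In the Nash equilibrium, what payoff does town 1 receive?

Town i's FOC: ∂u_i/∂x_i = α_i − x_i = 0, so x_i* = α_i.
NE contributions = (1, 1, 5); X = 7.
u_1 = α_1·X − ½·(x_1)² = 1·7 − ½·1² = 6.5.

6.5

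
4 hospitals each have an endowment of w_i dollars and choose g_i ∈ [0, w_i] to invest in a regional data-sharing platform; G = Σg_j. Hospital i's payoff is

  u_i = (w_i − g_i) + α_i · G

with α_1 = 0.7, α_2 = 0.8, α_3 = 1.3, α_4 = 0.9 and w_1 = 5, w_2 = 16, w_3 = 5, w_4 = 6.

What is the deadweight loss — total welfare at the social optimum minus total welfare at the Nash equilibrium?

∂u_i/∂g_i = α_i − 1, so hospital i contributes w_i if α_i > 1, else 0.
α_i > 1 for i ∈ {3}; NE contributions (0, 0, 5, 0), G = 5.
W^NE = Σw_i − G^NE + (Σα_i)·G^NE = 32 + 2.7·5 = 45.5.
Planner: ∂(Σu_j)/∂g_i = Σα_j − 1 = 2.7 > 0, so everyone contributes w_i; G^SO = 32, W^SO = 32 + 2.7·32 = 118.4.
Deadweight loss = 72.9.

72.9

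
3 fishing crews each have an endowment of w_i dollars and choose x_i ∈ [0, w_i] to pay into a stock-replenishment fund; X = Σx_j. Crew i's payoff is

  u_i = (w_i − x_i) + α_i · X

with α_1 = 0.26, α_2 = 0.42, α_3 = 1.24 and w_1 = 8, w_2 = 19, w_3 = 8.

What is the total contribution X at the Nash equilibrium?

∂u_i/∂x_i = α_i − 1, so crew i contributes w_i if α_i > 1, else 0.
α_i > 1 for i ∈ {3}; NE contributions (0, 0, 8), X = 8.

8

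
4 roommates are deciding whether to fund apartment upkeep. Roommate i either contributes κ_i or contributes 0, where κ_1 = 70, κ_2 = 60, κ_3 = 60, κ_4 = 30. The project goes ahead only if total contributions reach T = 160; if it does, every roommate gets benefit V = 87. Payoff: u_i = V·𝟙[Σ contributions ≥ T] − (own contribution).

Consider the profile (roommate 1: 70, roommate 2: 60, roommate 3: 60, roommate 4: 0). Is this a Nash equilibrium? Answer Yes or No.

Total = 190 ≥ 160: provided.
Roommate 1 (pledges 70, payoff 17): dropping to 0 → total 120, payoff 0. No gain.
Roommate 2 (pledges 60, payoff 27): dropping to 0 → total 130, payoff 0. No gain.
Roommate 3 (pledges 60, payoff 27): dropping to 0 → total 130, payoff 0. No gain.
Roommate 4 (pledges 0, payoff 87): pledging 30 → total 220, payoff 57. No gain.

Yes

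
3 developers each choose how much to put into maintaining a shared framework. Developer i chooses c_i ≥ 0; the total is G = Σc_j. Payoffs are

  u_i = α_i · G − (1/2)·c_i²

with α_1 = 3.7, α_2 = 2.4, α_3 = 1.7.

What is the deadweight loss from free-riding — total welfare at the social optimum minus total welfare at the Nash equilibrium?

41.59

Developer i's FOC: ∂u_i/∂c_i = α_i − c_i = 0, so c_i* = α_i.
NE contributions = (3.7, 2.4, 1.7); G = 7.8.
W^NE = (Σα)·G − ½Σα_i² = 7.8² − ½·22.34 = 49.67.
Planner sets c_i = Σα_j = 7.8 for every i, so G^SO = 3·7.8 = 23.4.
W^SO = (Σα)·G^SO − ½·3·(Σα)² = (3/2)·7.8² = 91.26.
Deadweight loss = W^SO − W^NE = 41.59.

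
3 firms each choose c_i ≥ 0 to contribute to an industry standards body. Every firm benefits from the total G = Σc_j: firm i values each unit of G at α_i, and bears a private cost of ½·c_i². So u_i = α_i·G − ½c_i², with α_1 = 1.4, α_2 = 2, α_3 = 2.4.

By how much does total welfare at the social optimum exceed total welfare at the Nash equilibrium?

Firm i's FOC: ∂u_i/∂c_i = α_i − c_i = 0, so c_i* = α_i.
NE contributions = (1.4, 2, 2.4); G = 5.8.
W^NE = (Σα)·G − ½Σα_i² = 5.8² − ½·11.72 = 27.78.
Planner sets c_i = Σα_j = 5.8 for every i, so G^SO = 3·5.8 = 17.4.
W^SO = (Σα)·G^SO − ½·3·(Σα)² = (3/2)·5.8² = 50.46.
Deadweight loss = W^SO − W^NE = 22.68.

22.68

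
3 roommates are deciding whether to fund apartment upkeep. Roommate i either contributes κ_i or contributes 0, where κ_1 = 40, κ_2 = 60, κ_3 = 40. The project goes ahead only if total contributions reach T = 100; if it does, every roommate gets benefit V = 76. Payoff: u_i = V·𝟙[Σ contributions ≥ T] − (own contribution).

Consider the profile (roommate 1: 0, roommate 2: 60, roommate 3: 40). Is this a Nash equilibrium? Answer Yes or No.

Yes

Total = 100 ≥ 100: provided.
Roommate 1 (pledges 0, payoff 76): pledging 40 → total 140, payoff 36. No gain.
Roommate 2 (pledges 60, payoff 16): dropping to 0 → total 40, payoff 0. No gain.
Roommate 3 (pledges 40, payoff 36): dropping to 0 → total 60, payoff 0. No gain.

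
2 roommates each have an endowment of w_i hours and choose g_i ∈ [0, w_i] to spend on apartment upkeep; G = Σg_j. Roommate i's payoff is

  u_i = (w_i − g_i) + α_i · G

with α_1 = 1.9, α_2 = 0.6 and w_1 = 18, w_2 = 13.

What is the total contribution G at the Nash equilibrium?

∂u_i/∂g_i = α_i − 1, so roommate i contributes w_i if α_i > 1, else 0.
α_i > 1 for i ∈ {1}; NE contributions (18, 0), G = 18.

18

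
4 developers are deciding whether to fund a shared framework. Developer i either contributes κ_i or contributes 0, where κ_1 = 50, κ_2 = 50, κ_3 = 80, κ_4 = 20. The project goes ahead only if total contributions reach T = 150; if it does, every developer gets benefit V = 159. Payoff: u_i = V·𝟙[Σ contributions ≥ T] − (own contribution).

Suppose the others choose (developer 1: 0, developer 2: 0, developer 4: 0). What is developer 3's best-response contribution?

0

Others' total = 0. Even contributing 80 gives 80 < 150: no benefit either way.
Best response: 0.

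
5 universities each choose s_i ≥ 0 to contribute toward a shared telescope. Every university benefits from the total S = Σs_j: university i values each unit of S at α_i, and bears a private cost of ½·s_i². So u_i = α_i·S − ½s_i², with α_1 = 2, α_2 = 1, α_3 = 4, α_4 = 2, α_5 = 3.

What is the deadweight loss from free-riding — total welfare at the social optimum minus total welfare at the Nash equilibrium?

University i's FOC: ∂u_i/∂s_i = α_i − s_i = 0, so s_i* = α_i.
NE contributions = (2, 1, 4, 2, 3); S = 12.
W^NE = (Σα)·S − ½Σα_i² = 12² − ½·34 = 127.
Planner sets s_i = Σα_j = 12 for every i, so S^SO = 5·12 = 60.
W^SO = (Σα)·S^SO − ½·5·(Σα)² = (5/2)·12² = 360.
Deadweight loss = W^SO − W^NE = 233.

233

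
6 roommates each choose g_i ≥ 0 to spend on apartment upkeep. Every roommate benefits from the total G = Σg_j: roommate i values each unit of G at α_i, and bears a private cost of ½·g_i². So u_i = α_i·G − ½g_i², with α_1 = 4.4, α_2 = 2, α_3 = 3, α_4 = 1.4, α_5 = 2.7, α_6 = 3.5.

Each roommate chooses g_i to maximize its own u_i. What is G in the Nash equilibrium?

17

Roommate i's FOC: ∂u_i/∂g_i = α_i − g_i = 0, so g_i* = α_i.
NE contributions = (4.4, 2, 3, 1.4, 2.7, 3.5); G = 17.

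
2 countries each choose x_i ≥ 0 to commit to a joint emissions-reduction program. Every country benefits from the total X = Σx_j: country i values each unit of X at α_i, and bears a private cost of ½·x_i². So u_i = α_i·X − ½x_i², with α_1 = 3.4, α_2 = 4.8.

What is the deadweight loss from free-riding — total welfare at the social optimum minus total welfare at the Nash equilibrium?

17.3

Country i's FOC: ∂u_i/∂x_i = α_i − x_i = 0, so x_i* = α_i.
NE contributions = (3.4, 4.8); X = 8.2.
W^NE = (Σα)·X − ½Σα_i² = 8.2² − ½·34.6 = 49.94.
Planner sets x_i = Σα_j = 8.2 for every i, so X^SO = 2·8.2 = 16.4.
W^SO = (Σα)·X^SO − ½·2·(Σα)² = (2/2)·8.2² = 67.24.
Deadweight loss = W^SO − W^NE = 17.3.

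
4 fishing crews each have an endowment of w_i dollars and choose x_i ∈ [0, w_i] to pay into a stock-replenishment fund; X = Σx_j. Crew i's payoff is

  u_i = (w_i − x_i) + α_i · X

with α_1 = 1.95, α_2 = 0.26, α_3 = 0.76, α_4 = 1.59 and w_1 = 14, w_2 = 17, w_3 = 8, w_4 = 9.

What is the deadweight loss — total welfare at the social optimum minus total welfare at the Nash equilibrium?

89

∂u_i/∂x_i = α_i − 1, so crew i contributes w_i if α_i > 1, else 0.
α_i > 1 for i ∈ {1, 4}; NE contributions (14, 0, 0, 9), X = 23.
W^NE = Σw_i − X^NE + (Σα_i)·X^NE = 48 + 3.56·23 = 129.88.
Planner: ∂(Σu_j)/∂x_i = Σα_j − 1 = 3.56 > 0, so everyone contributes w_i; X^SO = 48, W^SO = 48 + 3.56·48 = 218.88.
Deadweight loss = 89.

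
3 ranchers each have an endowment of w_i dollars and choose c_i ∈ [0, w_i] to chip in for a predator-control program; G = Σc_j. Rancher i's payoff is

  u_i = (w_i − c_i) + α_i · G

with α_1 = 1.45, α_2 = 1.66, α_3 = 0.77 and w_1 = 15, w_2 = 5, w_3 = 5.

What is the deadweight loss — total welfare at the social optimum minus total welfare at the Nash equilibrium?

14.4

∂u_i/∂c_i = α_i − 1, so rancher i contributes w_i if α_i > 1, else 0.
α_i > 1 for i ∈ {1, 2}; NE contributions (15, 5, 0), G = 20.
W^NE = Σw_i − G^NE + (Σα_i)·G^NE = 25 + 2.88·20 = 82.6.
Planner: ∂(Σu_j)/∂c_i = Σα_j − 1 = 2.88 > 0, so everyone contributes w_i; G^SO = 25, W^SO = 25 + 2.88·25 = 97.
Deadweight loss = 14.4.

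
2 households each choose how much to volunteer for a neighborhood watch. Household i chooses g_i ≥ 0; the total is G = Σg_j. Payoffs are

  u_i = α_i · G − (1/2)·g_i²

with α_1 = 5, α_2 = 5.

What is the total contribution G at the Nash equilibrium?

Household i's FOC: ∂u_i/∂g_i = α_i − g_i = 0, so g_i* = α_i.
NE contributions = (5, 5); G = 10.

10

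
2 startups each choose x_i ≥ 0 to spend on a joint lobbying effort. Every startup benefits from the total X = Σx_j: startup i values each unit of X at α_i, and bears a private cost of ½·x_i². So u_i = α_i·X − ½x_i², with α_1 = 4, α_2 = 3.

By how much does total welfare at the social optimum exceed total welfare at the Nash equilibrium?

12.5

Startup i's FOC: ∂u_i/∂x_i = α_i − x_i = 0, so x_i* = α_i.
NE contributions = (4, 3); X = 7.
W^NE = (Σα)·X − ½Σα_i² = 7² − ½·25 = 36.5.
Planner sets x_i = Σα_j = 7 for every i, so X^SO = 2·7 = 14.
W^SO = (Σα)·X^SO − ½·2·(Σα)² = (2/2)·7² = 49.
Deadweight loss = W^SO − W^NE = 12.5.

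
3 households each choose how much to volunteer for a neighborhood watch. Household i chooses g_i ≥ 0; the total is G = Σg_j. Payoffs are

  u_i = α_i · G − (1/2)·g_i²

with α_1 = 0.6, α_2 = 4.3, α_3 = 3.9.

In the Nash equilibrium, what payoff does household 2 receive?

Household i's FOC: ∂u_i/∂g_i = α_i − g_i = 0, so g_i* = α_i.
NE contributions = (0.6, 4.3, 3.9); G = 8.8.
u_2 = α_2·G − ½·(g_2)² = 4.3·8.8 − ½·4.3² = 28.595.

28.595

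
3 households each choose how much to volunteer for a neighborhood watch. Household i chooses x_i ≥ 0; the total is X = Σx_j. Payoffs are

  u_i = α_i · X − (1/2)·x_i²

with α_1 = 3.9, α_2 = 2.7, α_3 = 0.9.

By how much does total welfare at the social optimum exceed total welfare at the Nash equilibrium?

39.78

Household i's FOC: ∂u_i/∂x_i = α_i − x_i = 0, so x_i* = α_i.
NE contributions = (3.9, 2.7, 0.9); X = 7.5.
W^NE = (Σα)·X − ½Σα_i² = 7.5² − ½·23.31 = 44.595.
Planner sets x_i = Σα_j = 7.5 for every i, so X^SO = 3·7.5 = 22.5.
W^SO = (Σα)·X^SO − ½·3·(Σα)² = (3/2)·7.5² = 84.375.
Deadweight loss = W^SO − W^NE = 39.78.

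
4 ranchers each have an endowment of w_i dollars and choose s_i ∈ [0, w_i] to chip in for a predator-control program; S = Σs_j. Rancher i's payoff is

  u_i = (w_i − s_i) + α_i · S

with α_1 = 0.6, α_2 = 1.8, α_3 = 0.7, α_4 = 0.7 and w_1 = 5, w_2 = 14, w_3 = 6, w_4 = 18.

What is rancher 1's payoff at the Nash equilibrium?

∂u_i/∂s_i = α_i − 1, so rancher i contributes w_i if α_i > 1, else 0.
α_i > 1 for i ∈ {2}; NE contributions (0, 14, 0, 0), S = 14.
u_1 = (5 − 0) + 0.6·14 = 13.4.

13.4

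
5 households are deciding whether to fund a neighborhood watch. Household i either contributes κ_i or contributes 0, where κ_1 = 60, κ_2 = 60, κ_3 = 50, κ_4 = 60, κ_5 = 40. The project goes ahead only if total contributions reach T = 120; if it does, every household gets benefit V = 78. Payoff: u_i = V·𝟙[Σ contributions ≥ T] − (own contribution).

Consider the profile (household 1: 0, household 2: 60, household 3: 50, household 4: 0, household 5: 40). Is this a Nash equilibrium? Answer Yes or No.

Yes

Total = 150 ≥ 120: provided.
Household 1 (pledges 0, payoff 78): pledging 60 → total 210, payoff 18. No gain.
Household 2 (pledges 60, payoff 18): dropping to 0 → total 90, payoff 0. No gain.
Household 3 (pledges 50, payoff 28): dropping to 0 → total 100, payoff 0. No gain.
Household 4 (pledges 0, payoff 78): pledging 60 → total 210, payoff 18. No gain.
Household 5 (pledges 40, payoff 38): dropping to 0 → total 110, payoff 0. No gain.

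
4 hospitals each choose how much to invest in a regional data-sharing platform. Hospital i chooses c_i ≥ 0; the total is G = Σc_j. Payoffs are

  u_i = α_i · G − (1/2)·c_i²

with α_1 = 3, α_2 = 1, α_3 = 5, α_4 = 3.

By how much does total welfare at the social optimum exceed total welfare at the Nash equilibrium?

Hospital i's FOC: ∂u_i/∂c_i = α_i − c_i = 0, so c_i* = α_i.
NE contributions = (3, 1, 5, 3); G = 12.
W^NE = (Σα)·G − ½Σα_i² = 12² − ½·44 = 122.
Planner sets c_i = Σα_j = 12 for every i, so G^SO = 4·12 = 48.
W^SO = (Σα)·G^SO − ½·4·(Σα)² = (4/2)·12² = 288.
Deadweight loss = W^SO − W^NE = 166.

166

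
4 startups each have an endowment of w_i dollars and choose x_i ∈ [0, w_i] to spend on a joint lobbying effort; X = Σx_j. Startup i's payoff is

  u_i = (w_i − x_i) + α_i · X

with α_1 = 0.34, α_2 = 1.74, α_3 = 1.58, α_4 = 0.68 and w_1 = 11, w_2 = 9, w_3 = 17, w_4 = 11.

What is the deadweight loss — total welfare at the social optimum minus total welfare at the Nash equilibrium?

73.48

∂u_i/∂x_i = α_i − 1, so startup i contributes w_i if α_i > 1, else 0.
α_i > 1 for i ∈ {2, 3}; NE contributions (0, 9, 17, 0), X = 26.
W^NE = Σw_i − X^NE + (Σα_i)·X^NE = 48 + 3.34·26 = 134.84.
Planner: ∂(Σu_j)/∂x_i = Σα_j − 1 = 3.34 > 0, so everyone contributes w_i; X^SO = 48, W^SO = 48 + 3.34·48 = 208.32.
Deadweight loss = 73.48.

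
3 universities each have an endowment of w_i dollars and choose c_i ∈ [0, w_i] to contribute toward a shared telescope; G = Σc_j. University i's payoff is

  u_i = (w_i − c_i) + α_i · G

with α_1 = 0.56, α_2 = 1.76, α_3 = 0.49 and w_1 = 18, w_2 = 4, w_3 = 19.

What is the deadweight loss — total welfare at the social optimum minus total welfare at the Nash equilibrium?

∂u_i/∂c_i = α_i − 1, so university i contributes w_i if α_i > 1, else 0.
α_i > 1 for i ∈ {2}; NE contributions (0, 4, 0), G = 4.
W^NE = Σw_i − G^NE + (Σα_i)·G^NE = 41 + 1.81·4 = 48.24.
Planner: ∂(Σu_j)/∂c_i = Σα_j − 1 = 1.81 > 0, so everyone contributes w_i; G^SO = 41, W^SO = 41 + 1.81·41 = 115.21.
Deadweight loss = 66.97.

66.97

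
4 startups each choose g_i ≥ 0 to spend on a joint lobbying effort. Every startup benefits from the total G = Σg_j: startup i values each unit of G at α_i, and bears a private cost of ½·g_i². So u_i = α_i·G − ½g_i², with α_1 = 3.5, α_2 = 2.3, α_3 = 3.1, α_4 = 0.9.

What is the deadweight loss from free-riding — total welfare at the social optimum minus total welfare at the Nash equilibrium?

110.02

Startup i's FOC: ∂u_i/∂g_i = α_i − g_i = 0, so g_i* = α_i.
NE contributions = (3.5, 2.3, 3.1, 0.9); G = 9.8.
W^NE = (Σα)·G − ½Σα_i² = 9.8² − ½·27.96 = 82.06.
Planner sets g_i = Σα_j = 9.8 for every i, so G^SO = 4·9.8 = 39.2.
W^SO = (Σα)·G^SO − ½·4·(Σα)² = (4/2)·9.8² = 192.08.
Deadweight loss = W^SO − W^NE = 110.02.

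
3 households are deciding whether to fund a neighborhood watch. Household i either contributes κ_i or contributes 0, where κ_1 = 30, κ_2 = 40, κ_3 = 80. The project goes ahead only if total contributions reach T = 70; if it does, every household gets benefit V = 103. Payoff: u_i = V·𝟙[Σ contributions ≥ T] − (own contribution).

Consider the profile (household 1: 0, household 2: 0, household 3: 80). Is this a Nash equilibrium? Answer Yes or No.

Yes

Total = 80 ≥ 70: provided.
Household 1 (pledges 0, payoff 103): pledging 30 → total 110, payoff 73. No gain.
Household 2 (pledges 0, payoff 103): pledging 40 → total 120, payoff 63. No gain.
Household 3 (pledges 80, payoff 23): dropping to 0 → total 0, payoff 0. No gain.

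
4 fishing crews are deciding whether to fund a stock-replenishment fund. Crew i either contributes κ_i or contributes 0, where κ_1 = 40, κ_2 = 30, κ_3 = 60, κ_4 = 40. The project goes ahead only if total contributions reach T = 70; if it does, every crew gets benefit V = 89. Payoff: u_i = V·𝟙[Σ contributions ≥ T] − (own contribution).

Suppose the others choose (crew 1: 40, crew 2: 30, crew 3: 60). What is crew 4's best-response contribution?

Others' total = 130 ≥ 70; contributing adds cost 40 for no extra benefit.
Best response: 0.

0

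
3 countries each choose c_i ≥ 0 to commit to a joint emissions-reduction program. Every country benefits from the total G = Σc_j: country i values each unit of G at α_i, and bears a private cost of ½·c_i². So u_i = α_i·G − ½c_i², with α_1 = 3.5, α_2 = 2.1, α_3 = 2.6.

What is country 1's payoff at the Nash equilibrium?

Country i's FOC: ∂u_i/∂c_i = α_i − c_i = 0, so c_i* = α_i.
NE contributions = (3.5, 2.1, 2.6); G = 8.2.
u_1 = α_1·G − ½·(c_1)² = 3.5·8.2 − ½·3.5² = 22.575.

22.575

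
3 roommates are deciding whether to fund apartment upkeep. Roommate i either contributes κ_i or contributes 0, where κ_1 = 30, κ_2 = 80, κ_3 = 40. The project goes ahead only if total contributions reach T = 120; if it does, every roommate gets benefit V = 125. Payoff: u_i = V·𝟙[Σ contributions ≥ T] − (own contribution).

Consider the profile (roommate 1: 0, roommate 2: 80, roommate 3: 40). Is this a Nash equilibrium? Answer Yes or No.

Total = 120 ≥ 120: provided.
Roommate 1 (pledges 0, payoff 125): pledging 30 → total 150, payoff 95. No gain.
Roommate 2 (pledges 80, payoff 45): dropping to 0 → total 40, payoff 0. No gain.
Roommate 3 (pledges 40, payoff 85): dropping to 0 → total 80, payoff 0. No gain.

Yes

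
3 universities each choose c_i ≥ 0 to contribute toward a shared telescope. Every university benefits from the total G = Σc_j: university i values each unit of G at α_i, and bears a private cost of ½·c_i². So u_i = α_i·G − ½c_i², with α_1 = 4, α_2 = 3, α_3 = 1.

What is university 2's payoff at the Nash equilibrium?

19.5

University i's FOC: ∂u_i/∂c_i = α_i − c_i = 0, so c_i* = α_i.
NE contributions = (4, 3, 1); G = 8.
u_2 = α_2·G − ½·(c_2)² = 3·8 − ½·3² = 19.5.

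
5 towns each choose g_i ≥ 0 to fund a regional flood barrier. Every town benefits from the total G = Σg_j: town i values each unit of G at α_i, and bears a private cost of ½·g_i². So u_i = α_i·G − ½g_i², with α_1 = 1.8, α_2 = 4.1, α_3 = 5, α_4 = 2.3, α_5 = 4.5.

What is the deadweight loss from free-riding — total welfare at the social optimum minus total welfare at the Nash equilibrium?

505.23

Town i's FOC: ∂u_i/∂g_i = α_i − g_i = 0, so g_i* = α_i.
NE contributions = (1.8, 4.1, 5, 2.3, 4.5); G = 17.7.
W^NE = (Σα)·G − ½Σα_i² = 17.7² − ½·70.59 = 277.995.
Planner sets g_i = Σα_j = 17.7 for every i, so G^SO = 5·17.7 = 88.5.
W^SO = (Σα)·G^SO − ½·5·(Σα)² = (5/2)·17.7² = 783.225.
Deadweight loss = W^SO − W^NE = 505.23.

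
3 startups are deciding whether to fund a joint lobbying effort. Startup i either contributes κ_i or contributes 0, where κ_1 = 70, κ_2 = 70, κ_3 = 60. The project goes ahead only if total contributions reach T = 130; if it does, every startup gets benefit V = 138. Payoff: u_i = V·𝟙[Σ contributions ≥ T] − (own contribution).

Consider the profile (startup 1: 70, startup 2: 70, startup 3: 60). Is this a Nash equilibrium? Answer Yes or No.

Total = 200 ≥ 130: provided.
Startup 1 (pledges 70, payoff 68): dropping to 0 → total 130, payoff 138. Profitable deviation.

No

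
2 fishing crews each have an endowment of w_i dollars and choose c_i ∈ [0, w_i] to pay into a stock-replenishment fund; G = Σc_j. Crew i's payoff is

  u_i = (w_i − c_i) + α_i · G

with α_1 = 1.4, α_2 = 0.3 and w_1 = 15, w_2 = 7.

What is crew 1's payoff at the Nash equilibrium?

21

∂u_i/∂c_i = α_i − 1, so crew i contributes w_i if α_i > 1, else 0.
α_i > 1 for i ∈ {1}; NE contributions (15, 0), G = 15.
u_1 = (15 − 15) + 1.4·15 = 21.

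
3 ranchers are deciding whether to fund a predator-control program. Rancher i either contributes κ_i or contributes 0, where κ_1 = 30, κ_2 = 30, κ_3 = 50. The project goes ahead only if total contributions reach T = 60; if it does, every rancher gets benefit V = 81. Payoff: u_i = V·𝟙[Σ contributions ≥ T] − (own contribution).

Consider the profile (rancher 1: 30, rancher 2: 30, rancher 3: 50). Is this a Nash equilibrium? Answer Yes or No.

No

Total = 110 ≥ 60: provided.
Rancher 1 (pledges 30, payoff 51): dropping to 0 → total 80, payoff 81. Profitable deviation.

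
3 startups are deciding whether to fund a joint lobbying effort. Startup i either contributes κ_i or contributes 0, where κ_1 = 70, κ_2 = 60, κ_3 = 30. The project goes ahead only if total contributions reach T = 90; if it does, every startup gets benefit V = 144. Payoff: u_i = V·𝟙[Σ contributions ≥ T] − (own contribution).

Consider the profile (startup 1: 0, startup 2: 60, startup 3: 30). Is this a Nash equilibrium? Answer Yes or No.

Total = 90 ≥ 90: provided.
Startup 1 (pledges 0, payoff 144): pledging 70 → total 160, payoff 74. No gain.
Startup 2 (pledges 60, payoff 84): dropping to 0 → total 30, payoff 0. No gain.
Startup 3 (pledges 30, payoff 114): dropping to 0 → total 60, payoff 0. No gain.

Yes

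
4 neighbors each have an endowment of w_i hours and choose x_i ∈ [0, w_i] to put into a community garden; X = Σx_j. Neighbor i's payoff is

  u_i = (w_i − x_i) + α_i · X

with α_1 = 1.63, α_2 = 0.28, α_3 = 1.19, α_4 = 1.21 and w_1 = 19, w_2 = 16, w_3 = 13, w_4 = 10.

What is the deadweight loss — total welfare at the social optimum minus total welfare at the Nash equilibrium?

∂u_i/∂x_i = α_i − 1, so neighbor i contributes w_i if α_i > 1, else 0.
α_i > 1 for i ∈ {1, 3, 4}; NE contributions (19, 0, 13, 10), X = 42.
W^NE = Σw_i − X^NE + (Σα_i)·X^NE = 58 + 3.31·42 = 197.02.
Planner: ∂(Σu_j)/∂x_i = Σα_j − 1 = 3.31 > 0, so everyone contributes w_i; X^SO = 58, W^SO = 58 + 3.31·58 = 249.98.
Deadweight loss = 52.96.

52.96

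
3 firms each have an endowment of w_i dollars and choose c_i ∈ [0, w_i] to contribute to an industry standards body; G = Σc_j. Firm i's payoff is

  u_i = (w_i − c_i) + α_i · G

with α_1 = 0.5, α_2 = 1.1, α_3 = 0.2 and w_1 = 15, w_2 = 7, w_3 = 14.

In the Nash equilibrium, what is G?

∂u_i/∂c_i = α_i − 1, so firm i contributes w_i if α_i > 1, else 0.
α_i > 1 for i ∈ {2}; NE contributions (0, 7, 0), G = 7.

7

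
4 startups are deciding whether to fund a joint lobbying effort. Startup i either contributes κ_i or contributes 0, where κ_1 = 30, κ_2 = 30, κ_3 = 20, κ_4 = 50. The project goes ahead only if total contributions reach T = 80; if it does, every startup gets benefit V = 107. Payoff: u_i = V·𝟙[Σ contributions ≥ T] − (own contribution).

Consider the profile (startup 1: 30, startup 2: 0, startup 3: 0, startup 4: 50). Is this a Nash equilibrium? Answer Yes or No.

Total = 80 ≥ 80: provided.
Startup 1 (pledges 30, payoff 77): dropping to 0 → total 50, payoff 0. No gain.
Startup 2 (pledges 0, payoff 107): pledging 30 → total 110, payoff 77. No gain.
Startup 3 (pledges 0, payoff 107): pledging 20 → total 100, payoff 87. No gain.
Startup 4 (pledges 50, payoff 57): dropping to 0 → total 30, payoff 0. No gain.

Yes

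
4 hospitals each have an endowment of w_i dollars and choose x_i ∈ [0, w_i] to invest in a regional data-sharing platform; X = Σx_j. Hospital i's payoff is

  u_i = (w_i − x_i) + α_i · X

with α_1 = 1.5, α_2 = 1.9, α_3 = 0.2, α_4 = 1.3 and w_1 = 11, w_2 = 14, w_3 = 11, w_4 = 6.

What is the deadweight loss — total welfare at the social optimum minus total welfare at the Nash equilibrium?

∂u_i/∂x_i = α_i − 1, so hospital i contributes w_i if α_i > 1, else 0.
α_i > 1 for i ∈ {1, 2, 4}; NE contributions (11, 14, 0, 6), X = 31.
W^NE = Σw_i − X^NE + (Σα_i)·X^NE = 42 + 3.9·31 = 162.9.
Planner: ∂(Σu_j)/∂x_i = Σα_j − 1 = 3.9 > 0, so everyone contributes w_i; X^SO = 42, W^SO = 42 + 3.9·42 = 205.8.
Deadweight loss = 42.9.

42.9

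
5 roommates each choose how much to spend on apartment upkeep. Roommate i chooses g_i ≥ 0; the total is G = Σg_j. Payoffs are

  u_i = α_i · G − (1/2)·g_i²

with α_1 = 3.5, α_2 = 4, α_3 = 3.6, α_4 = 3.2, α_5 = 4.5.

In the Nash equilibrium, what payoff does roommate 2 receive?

Roommate i's FOC: ∂u_i/∂g_i = α_i − g_i = 0, so g_i* = α_i.
NE contributions = (3.5, 4, 3.6, 3.2, 4.5); G = 18.8.
u_2 = α_2·G − ½·(g_2)² = 4·18.8 − ½·4² = 67.2.

67.2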